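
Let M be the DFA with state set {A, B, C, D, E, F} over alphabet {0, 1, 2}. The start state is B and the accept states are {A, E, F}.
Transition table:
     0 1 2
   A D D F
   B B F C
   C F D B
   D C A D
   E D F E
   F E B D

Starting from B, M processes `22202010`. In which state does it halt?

B --2--> C
C --2--> B
B --2--> C
C --0--> F
F --2--> D
D --0--> C
C --1--> D
D --0--> C

C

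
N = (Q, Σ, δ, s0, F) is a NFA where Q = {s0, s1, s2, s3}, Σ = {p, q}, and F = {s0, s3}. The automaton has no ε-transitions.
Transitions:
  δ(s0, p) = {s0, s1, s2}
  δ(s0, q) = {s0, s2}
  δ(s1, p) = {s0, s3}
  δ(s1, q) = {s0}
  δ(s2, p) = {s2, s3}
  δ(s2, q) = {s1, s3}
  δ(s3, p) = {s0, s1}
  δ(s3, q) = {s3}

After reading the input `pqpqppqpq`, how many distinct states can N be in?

Start: {s0}
read p: {s0, s1, s2}
read q: {s0, s1, s2, s3}
read p: {s0, s1, s2, s3}
read q: {s0, s1, s2, s3}
read p: {s0, s1, s2, s3}
read p: {s0, s1, s2, s3}
read q: {s0, s1, s2, s3}
read p: {s0, s1, s2, s3}
read q: {s0, s1, s2, s3}
Final reachable set {s0, s1, s2, s3} has 4 states.

4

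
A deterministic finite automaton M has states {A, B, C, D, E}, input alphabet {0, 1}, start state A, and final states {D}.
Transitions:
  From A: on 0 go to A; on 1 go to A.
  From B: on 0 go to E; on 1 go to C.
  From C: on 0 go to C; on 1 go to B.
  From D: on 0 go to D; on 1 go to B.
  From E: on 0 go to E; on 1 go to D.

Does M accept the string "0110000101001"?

A --0--> A
A --1--> A
A --1--> A
A --0--> A
A --0--> A
A --0--> A
A --0--> A
A --1--> A
A --0--> A
A --1--> A
A --0--> A
A --0--> A
A --1--> A
End in state A, which is not an accepting state.

rejected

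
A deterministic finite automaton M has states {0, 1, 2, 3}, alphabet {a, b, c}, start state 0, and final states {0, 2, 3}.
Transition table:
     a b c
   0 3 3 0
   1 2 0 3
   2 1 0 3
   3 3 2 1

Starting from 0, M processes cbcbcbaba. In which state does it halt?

1

0 --c--> 0
0 --b--> 3
3 --c--> 1
1 --b--> 0
0 --c--> 0
0 --b--> 3
3 --a--> 3
3 --b--> 2
2 --a--> 1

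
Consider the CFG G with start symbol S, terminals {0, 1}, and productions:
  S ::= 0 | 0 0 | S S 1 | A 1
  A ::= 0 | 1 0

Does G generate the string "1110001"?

no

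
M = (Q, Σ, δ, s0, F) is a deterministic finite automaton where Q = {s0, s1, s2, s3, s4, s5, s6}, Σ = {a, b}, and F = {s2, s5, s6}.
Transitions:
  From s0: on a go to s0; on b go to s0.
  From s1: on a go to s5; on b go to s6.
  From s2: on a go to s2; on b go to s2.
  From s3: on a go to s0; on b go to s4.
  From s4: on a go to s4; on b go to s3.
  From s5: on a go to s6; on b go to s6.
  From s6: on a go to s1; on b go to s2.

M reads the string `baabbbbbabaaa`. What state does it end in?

s0

s0 --b--> s0
s0 --a--> s0
s0 --a--> s0
s0 --b--> s0
s0 --b--> s0
s0 --b--> s0
s0 --b--> s0
s0 --b--> s0
s0 --a--> s0
s0 --b--> s0
s0 --a--> s0
s0 --a--> s0
s0 --a--> s0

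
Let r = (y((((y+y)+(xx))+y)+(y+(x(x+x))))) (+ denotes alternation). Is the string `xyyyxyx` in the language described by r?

No split of xyyyxyx into u·v has y matching u and ((((y+y)+(xx))+y)+(y+(x(x+x)))) matching v.

no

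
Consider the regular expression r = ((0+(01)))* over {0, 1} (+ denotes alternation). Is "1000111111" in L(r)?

1000111111 cannot be split into zero or more pieces each matching (0+(01)).

no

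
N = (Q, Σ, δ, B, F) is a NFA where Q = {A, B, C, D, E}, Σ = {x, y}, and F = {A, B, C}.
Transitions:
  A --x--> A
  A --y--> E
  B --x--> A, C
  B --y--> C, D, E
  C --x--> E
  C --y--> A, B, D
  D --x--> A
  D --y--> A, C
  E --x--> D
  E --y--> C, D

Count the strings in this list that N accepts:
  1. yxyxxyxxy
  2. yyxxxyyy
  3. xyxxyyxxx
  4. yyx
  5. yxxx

5

yxyxxyxxy: accepted
yyxxxyyy: accepted
xyxxyyxxx: accepted
yyx: accepted
yxxx: accepted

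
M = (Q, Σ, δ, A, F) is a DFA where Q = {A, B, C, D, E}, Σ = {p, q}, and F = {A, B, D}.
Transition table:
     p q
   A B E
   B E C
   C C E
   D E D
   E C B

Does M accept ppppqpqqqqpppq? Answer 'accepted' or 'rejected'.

rejected

A --p--> B
B --p--> E
E --p--> C
C --p--> C
C --q--> E
E --p--> C
C --q--> E
E --q--> B
B --q--> C
C --q--> E
E --p--> C
C --p--> C
C --p--> C
C --q--> E
End in state E, which is not an accepting state.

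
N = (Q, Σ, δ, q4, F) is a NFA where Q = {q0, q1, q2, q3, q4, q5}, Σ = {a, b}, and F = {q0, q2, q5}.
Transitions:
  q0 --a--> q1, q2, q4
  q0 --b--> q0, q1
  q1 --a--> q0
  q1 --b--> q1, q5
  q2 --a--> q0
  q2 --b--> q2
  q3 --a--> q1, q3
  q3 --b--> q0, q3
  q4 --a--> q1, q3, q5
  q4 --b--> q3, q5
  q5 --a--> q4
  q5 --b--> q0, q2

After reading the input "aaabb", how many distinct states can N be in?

5

Start: {q4}
read a: {q1, q3, q5}
read a: {q0, q1, q3, q4}
read a: {q0, q1, q2, q3, q4, q5}
read b: {q0, q1, q2, q3, q5}
read b: {q0, q1, q2, q3, q5}
Final reachable set {q0, q1, q2, q3, q5} has 5 states.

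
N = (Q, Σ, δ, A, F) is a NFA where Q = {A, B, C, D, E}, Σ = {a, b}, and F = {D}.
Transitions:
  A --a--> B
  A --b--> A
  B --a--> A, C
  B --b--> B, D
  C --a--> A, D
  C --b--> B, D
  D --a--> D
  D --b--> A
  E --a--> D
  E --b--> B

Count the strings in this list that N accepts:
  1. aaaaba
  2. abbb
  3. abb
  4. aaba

4

aaaaba: accepted
abbb: accepted
abb: accepted
aaba: accepted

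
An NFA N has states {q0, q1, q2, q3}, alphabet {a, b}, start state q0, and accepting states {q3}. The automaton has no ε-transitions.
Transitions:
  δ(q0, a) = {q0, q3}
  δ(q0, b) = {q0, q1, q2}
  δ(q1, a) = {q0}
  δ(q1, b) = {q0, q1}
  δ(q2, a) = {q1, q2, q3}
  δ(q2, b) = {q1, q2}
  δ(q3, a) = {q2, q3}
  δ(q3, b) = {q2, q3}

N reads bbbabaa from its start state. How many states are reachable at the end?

Start: {q0}
read b: {q0, q1, q2}
read b: {q0, q1, q2}
read b: {q0, q1, q2}
read a: {q0, q1, q2, q3}
read b: {q0, q1, q2, q3}
read a: {q0, q1, q2, q3}
read a: {q0, q1, q2, q3}
Final reachable set {q0, q1, q2, q3} has 4 states.

4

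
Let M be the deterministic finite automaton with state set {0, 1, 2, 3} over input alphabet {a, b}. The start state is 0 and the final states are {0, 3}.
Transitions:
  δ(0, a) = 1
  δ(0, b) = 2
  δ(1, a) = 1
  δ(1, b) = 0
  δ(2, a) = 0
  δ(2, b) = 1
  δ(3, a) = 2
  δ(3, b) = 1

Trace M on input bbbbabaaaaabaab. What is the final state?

0

0 --b--> 2
2 --b--> 1
1 --b--> 0
0 --b--> 2
2 --a--> 0
0 --b--> 2
2 --a--> 0
0 --a--> 1
1 --a--> 1
1 --a--> 1
1 --a--> 1
1 --b--> 0
0 --a--> 1
1 --a--> 1
1 --b--> 0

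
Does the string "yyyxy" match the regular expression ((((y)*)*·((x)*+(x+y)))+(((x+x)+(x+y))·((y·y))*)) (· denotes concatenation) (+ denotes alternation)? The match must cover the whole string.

Neither (((y)*)*·((x)*+(x+y))) nor (((x+x)+(x+y))·((y·y))*) matches yyyxy.

no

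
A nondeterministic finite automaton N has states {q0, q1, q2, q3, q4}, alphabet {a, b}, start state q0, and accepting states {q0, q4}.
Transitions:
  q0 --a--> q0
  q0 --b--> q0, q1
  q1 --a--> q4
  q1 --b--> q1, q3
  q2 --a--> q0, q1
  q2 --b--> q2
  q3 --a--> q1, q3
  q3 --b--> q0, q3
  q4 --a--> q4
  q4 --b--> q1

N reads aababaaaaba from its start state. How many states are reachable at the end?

Start: {q0}
read a: {q0}
read a: {q0}
read b: {q0, q1}
read a: {q0, q4}
read b: {q0, q1}
read a: {q0, q4}
read a: {q0, q4}
read a: {q0, q4}
read a: {q0, q4}
read b: {q0, q1}
read a: {q0, q4}
Final reachable set {q0, q4} has 2 states.

2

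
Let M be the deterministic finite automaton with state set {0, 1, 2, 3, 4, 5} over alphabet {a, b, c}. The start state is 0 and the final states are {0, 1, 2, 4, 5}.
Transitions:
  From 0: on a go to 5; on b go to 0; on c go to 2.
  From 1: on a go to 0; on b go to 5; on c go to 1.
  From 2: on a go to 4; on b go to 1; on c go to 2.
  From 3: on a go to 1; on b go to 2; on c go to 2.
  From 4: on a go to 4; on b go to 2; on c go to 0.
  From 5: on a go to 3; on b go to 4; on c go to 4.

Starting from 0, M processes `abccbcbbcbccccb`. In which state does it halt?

1

0 --a--> 5
5 --b--> 4
4 --c--> 0
0 --c--> 2
2 --b--> 1
1 --c--> 1
1 --b--> 5
5 --b--> 4
4 --c--> 0
0 --b--> 0
0 --c--> 2
2 --c--> 2
2 --c--> 2
2 --c--> 2
2 --b--> 1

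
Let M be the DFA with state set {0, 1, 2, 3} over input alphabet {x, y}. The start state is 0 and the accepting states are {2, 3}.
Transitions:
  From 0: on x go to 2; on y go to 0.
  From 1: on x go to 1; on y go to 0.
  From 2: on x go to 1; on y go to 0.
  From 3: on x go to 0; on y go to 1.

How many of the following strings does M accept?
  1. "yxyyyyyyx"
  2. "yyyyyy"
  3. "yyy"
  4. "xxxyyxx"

"yxyyyyyyx": accepted
"yyyyyy": rejected
"yyy": rejected
"xxxyyxx": rejected

1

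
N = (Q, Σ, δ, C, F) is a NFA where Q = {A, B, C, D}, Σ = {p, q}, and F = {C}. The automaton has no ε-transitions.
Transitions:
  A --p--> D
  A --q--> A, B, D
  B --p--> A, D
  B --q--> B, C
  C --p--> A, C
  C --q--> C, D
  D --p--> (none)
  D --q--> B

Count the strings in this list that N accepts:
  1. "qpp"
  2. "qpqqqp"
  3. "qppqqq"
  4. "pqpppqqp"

"qpp": accepted
"qpqqqp": accepted
"qppqqq": accepted
"pqpppqqp": accepted

4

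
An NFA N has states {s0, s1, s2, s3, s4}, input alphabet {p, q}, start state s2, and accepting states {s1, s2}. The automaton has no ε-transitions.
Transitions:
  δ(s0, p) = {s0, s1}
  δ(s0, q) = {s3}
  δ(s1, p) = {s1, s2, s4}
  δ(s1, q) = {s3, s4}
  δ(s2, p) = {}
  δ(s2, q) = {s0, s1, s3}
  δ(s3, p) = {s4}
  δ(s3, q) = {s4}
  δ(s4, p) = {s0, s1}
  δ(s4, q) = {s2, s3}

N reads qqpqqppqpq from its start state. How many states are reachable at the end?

Start: {s2}
read q: {s0, s1, s3}
read q: {s3, s4}
read p: {s0, s1, s4}
read q: {s2, s3, s4}
read q: {s0, s1, s2, s3, s4}
read p: {s0, s1, s2, s4}
read p: {s0, s1, s2, s4}
read q: {s0, s1, s2, s3, s4}
read p: {s0, s1, s2, s4}
read q: {s0, s1, s2, s3, s4}
Final reachable set {s0, s1, s2, s3, s4} has 5 states.

5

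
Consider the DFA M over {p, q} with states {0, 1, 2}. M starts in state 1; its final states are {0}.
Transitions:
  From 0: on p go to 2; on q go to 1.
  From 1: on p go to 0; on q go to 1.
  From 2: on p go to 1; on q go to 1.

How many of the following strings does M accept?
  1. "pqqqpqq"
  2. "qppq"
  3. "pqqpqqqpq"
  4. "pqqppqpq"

0

"pqqqpqq": rejected
"qppq": rejected
"pqqpqqqpq": rejected
"pqqppqpq": rejected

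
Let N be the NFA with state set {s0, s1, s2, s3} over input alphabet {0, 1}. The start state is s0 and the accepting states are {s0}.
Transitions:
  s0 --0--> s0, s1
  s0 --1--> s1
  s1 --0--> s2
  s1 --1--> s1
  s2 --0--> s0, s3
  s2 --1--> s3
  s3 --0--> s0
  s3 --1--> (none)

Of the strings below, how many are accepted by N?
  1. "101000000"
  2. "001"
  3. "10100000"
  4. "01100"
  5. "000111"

"101000000": accepted
"001": rejected
"10100000": accepted
"01100": accepted
"000111": rejected

3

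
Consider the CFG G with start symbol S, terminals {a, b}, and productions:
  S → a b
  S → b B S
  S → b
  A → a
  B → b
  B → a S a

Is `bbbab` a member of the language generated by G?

no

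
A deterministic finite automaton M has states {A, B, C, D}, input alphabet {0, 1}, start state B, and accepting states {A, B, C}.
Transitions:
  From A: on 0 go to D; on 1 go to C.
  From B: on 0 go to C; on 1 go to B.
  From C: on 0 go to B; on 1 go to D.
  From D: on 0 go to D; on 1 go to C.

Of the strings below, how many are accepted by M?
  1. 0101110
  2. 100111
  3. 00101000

0101110: accepted
100111: accepted
00101000: rejected

2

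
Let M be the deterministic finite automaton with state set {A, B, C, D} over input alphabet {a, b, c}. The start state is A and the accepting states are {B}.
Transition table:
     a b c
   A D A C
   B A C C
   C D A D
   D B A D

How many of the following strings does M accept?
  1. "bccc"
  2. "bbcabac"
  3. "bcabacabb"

0

"bccc": rejected
"bbcabac": rejected
"bcabacabb": rejected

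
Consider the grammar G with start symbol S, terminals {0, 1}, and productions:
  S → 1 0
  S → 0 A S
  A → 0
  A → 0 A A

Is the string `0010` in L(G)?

yes

S ⇒ 0AS ⇒ 00S ⇒ 0010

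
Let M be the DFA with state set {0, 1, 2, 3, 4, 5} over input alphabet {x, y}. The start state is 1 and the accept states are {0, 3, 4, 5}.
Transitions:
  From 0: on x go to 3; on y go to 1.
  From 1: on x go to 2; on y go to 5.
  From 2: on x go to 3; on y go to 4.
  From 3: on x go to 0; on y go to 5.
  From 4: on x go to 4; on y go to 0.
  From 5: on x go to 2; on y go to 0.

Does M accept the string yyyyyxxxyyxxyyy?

accepted

1 --y--> 5
5 --y--> 0
0 --y--> 1
1 --y--> 5
5 --y--> 0
0 --x--> 3
3 --x--> 0
0 --x--> 3
3 --y--> 5
5 --y--> 0
0 --x--> 3
3 --x--> 0
0 --y--> 1
1 --y--> 5
5 --y--> 0
End in state 0, which is an accepting state.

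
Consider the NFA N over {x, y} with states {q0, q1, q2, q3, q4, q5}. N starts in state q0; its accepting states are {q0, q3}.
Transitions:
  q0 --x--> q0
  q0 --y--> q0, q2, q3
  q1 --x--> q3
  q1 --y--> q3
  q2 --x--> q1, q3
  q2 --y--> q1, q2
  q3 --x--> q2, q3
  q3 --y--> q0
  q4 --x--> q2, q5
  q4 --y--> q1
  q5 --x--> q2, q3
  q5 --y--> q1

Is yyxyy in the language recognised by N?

accepted

Start: {q0}
read y: {q0, q2, q3}
read y: {q0, q1, q2, q3}
read x: {q0, q1, q2, q3}
read y: {q0, q1, q2, q3}
read y: {q0, q1, q2, q3}
Reachable ∩ accepting = {q0, q3} — nonempty.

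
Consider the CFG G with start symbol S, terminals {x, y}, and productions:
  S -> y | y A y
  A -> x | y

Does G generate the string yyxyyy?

no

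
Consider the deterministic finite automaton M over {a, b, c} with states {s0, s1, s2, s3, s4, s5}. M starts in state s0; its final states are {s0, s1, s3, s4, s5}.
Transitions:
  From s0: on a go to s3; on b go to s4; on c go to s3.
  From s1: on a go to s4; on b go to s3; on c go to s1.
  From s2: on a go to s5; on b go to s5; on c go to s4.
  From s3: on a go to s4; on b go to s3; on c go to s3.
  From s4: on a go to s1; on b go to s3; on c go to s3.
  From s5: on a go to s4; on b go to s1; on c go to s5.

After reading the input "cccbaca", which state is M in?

s4

s0 --c--> s3
s3 --c--> s3
s3 --c--> s3
s3 --b--> s3
s3 --a--> s4
s4 --c--> s3
s3 --a--> s4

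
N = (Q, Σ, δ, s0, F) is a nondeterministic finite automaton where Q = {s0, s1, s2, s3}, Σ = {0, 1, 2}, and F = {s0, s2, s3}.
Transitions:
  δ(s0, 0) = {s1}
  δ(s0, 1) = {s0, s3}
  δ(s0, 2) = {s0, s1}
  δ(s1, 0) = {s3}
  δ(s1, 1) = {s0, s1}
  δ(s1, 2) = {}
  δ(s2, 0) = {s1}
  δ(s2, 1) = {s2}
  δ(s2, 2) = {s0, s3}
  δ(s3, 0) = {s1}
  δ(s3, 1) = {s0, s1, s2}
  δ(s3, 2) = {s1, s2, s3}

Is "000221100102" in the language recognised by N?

rejected

Start: {s0}
read 0: {s1}
read 0: {s3}
read 0: {s1}
read 2: {}
The reachable set is empty and stays empty for the remaining 8 symbols.
Reachable ∩ accepting = {} — empty.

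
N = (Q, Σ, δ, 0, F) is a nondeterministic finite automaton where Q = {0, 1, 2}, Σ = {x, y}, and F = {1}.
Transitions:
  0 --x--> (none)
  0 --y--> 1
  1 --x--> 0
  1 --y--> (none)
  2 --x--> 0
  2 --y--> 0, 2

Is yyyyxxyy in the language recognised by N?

Start: {0}
read y: {1}
read y: {}
The reachable set is empty and stays empty for the remaining 6 symbols.
Reachable ∩ accepting = {} — empty.

rejected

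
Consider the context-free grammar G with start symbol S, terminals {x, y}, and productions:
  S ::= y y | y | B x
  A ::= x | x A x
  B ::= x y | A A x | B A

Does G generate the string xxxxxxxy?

no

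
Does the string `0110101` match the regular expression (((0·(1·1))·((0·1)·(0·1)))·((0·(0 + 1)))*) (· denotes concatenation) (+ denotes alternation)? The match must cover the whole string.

yes

Split as 0110101·ε: ((0·(1·1))·((0·1)·(0·1))) matches 0110101 and ((0·(0+1)))* matches ε.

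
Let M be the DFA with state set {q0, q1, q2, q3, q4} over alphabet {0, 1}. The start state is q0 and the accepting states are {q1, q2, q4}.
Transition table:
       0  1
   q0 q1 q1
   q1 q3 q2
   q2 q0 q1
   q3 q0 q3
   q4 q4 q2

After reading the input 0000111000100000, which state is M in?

q0 --0--> q1
q1 --0--> q3
q3 --0--> q0
q0 --0--> q1
q1 --1--> q2
q2 --1--> q1
q1 --1--> q2
q2 --0--> q0
q0 --0--> q1
q1 --0--> q3
q3 --1--> q3
q3 --0--> q0
q0 --0--> q1
q1 --0--> q3
q3 --0--> q0
q0 --0--> q1

q1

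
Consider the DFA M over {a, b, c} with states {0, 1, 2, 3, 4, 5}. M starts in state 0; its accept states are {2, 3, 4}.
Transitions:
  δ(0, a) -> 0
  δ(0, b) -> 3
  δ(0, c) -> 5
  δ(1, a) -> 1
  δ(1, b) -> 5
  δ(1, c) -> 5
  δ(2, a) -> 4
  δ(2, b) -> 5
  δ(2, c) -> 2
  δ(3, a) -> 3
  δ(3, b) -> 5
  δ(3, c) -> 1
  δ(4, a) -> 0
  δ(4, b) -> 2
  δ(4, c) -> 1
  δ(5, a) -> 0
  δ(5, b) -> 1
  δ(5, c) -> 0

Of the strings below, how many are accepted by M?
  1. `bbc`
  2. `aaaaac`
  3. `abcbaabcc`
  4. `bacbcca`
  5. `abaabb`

`bbc`: rejected
`aaaaac`: rejected
`abcbaabcc`: rejected
`bacbcca`: rejected
`abaabb`: rejected

0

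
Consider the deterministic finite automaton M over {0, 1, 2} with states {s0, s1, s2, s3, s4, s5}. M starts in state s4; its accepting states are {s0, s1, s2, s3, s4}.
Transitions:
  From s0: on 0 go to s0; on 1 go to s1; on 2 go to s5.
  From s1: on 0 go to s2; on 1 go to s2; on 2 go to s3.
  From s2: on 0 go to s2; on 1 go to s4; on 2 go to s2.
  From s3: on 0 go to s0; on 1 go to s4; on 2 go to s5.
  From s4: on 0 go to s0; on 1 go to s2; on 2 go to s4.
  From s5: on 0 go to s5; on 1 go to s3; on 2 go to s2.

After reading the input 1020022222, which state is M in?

s2

s4 --1--> s2
s2 --0--> s2
s2 --2--> s2
s2 --0--> s2
s2 --0--> s2
s2 --2--> s2
s2 --2--> s2
s2 --2--> s2
s2 --2--> s2
s2 --2--> s2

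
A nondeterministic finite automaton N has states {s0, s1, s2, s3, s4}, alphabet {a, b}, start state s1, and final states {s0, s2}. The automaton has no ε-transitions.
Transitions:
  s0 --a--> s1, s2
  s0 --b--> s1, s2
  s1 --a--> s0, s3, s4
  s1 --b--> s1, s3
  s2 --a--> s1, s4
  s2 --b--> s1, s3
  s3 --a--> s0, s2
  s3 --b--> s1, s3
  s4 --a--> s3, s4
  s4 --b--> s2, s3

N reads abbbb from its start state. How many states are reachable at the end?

2

Start: {s1}
read a: {s0, s3, s4}
read b: {s1, s2, s3}
read b: {s1, s3}
read b: {s1, s3}
read b: {s1, s3}
Final reachable set {s1, s3} has 2 states.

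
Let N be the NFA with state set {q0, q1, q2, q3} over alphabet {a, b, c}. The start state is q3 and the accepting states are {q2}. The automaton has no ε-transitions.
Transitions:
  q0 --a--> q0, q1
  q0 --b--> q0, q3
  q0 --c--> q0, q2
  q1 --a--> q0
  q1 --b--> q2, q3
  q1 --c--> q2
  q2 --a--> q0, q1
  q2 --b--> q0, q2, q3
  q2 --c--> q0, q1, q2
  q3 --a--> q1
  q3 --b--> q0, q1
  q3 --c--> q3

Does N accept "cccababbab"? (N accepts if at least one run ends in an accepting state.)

Start: {q3}
read c: {q3}
read c: {q3}
read c: {q3}
read a: {q1}
read b: {q2, q3}
read a: {q0, q1}
read b: {q0, q2, q3}
read b: {q0, q1, q2, q3}
read a: {q0, q1}
read b: {q0, q2, q3}
Reachable ∩ accepting = {q2} — nonempty.

accepted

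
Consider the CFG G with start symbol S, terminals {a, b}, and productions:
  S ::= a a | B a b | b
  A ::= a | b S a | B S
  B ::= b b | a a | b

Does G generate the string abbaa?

no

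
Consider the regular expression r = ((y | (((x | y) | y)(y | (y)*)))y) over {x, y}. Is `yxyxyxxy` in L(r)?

no

No split of yxyxyxxy into u·v has (y|(((x|y)|y)(y|(y)*))) matching u and y matching v.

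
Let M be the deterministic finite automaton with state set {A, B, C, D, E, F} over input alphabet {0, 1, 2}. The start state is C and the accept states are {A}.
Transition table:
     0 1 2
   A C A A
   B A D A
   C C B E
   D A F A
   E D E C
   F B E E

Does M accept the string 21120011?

C --2--> E
E --1--> E
E --1--> E
E --2--> C
C --0--> C
C --0--> C
C --1--> B
B --1--> D
End in state D, which is not an accepting state.

rejected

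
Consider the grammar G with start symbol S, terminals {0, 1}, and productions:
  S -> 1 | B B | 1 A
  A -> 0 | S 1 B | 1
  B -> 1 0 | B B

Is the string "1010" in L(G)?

S ⇒ BB ⇒ 10B ⇒ 1010

yes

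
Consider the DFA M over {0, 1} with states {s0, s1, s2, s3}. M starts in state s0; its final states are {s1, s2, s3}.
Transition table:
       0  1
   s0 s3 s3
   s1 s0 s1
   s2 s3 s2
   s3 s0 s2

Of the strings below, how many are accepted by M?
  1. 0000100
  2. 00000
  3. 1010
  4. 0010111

3

0000100: accepted
00000: accepted
1010: rejected
0010111: accepted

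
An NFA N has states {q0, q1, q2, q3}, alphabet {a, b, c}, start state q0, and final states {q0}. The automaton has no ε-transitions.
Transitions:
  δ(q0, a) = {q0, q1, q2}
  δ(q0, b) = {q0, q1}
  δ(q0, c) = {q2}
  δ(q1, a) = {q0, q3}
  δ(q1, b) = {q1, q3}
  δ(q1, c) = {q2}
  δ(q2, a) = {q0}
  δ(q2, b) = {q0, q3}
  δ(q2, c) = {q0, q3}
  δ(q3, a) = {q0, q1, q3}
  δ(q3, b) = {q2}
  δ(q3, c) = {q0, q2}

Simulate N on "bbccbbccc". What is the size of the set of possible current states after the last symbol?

Start: {q0}
read b: {q0, q1}
read b: {q0, q1, q3}
read c: {q0, q2}
read c: {q0, q2, q3}
read b: {q0, q1, q2, q3}
read b: {q0, q1, q2, q3}
read c: {q0, q2, q3}
read c: {q0, q2, q3}
read c: {q0, q2, q3}
Final reachable set {q0, q2, q3} has 3 states.

3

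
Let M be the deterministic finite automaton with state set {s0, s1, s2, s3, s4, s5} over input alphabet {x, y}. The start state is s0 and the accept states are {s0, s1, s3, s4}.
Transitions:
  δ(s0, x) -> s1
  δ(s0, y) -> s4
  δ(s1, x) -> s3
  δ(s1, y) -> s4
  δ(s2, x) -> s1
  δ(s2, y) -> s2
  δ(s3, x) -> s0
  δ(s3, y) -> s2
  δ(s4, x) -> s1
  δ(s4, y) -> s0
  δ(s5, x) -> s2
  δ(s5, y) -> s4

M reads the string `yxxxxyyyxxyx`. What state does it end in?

s1

s0 --y--> s4
s4 --x--> s1
s1 --x--> s3
s3 --x--> s0
s0 --x--> s1
s1 --y--> s4
s4 --y--> s0
s0 --y--> s4
s4 --x--> s1
s1 --x--> s3
s3 --y--> s2
s2 --x--> s1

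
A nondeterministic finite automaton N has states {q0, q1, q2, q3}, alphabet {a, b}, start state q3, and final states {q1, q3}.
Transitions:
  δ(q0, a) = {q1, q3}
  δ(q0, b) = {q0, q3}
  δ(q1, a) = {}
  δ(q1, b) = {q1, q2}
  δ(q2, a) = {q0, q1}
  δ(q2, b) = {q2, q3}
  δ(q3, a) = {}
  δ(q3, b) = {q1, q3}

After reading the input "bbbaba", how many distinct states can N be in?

Start: {q3}
read b: {q1, q3}
read b: {q1, q2, q3}
read b: {q1, q2, q3}
read a: {q0, q1}
read b: {q0, q1, q2, q3}
read a: {q0, q1, q3}
Final reachable set {q0, q1, q3} has 3 states.

3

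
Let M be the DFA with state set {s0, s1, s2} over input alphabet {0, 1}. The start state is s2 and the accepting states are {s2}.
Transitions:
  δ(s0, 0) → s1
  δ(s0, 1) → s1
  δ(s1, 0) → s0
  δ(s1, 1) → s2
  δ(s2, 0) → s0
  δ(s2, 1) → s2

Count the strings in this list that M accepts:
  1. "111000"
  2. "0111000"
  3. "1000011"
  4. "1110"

1

"111000": rejected
"0111000": rejected
"1000011": accepted
"1110": rejected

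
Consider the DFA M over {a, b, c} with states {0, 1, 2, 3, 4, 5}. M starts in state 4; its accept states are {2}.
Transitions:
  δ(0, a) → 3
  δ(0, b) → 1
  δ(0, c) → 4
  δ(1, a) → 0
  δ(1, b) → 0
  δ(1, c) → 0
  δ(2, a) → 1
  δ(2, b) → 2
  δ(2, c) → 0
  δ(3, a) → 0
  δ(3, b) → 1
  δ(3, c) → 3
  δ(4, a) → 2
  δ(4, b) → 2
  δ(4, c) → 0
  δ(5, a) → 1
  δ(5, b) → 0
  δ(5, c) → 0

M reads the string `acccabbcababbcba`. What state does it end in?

0

4 --a--> 2
2 --c--> 0
0 --c--> 4
4 --c--> 0
0 --a--> 3
3 --b--> 1
1 --b--> 0
0 --c--> 4
4 --a--> 2
2 --b--> 2
2 --a--> 1
1 --b--> 0
0 --b--> 1
1 --c--> 0
0 --b--> 1
1 --a--> 0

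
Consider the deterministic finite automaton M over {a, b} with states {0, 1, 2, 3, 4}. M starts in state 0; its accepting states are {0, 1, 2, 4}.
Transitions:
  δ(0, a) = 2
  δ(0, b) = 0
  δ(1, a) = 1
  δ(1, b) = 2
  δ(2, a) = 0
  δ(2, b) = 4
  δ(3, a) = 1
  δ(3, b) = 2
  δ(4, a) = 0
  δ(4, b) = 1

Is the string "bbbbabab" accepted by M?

accepted

0 --b--> 0
0 --b--> 0
0 --b--> 0
0 --b--> 0
0 --a--> 2
2 --b--> 4
4 --a--> 0
0 --b--> 0
End in state 0, which is an accepting state.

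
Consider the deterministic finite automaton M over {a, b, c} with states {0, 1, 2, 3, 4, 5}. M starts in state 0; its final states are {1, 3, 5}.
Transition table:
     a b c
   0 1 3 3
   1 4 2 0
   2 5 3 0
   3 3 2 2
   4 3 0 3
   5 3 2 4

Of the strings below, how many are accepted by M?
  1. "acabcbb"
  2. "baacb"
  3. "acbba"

"acabcbb": rejected
"baacb": accepted
"acbba": accepted

2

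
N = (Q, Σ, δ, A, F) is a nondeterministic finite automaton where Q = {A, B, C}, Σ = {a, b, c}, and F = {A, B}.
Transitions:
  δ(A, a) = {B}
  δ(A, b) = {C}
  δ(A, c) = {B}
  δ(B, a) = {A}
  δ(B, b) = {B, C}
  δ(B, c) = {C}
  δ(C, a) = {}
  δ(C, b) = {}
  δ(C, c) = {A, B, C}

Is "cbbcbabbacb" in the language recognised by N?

Start: {A}
read c: {B}
read b: {B, C}
read b: {B, C}
read c: {A, B, C}
read b: {B, C}
read a: {A}
read b: {C}
read b: {}
The reachable set is empty and stays empty for the remaining 3 symbols.
Reachable ∩ accepting = {} — empty.

rejected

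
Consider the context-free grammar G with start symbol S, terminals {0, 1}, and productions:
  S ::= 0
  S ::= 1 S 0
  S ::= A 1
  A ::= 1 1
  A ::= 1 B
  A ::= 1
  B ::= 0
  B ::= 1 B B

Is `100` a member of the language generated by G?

yes

S ⇒ 1S0 ⇒ 100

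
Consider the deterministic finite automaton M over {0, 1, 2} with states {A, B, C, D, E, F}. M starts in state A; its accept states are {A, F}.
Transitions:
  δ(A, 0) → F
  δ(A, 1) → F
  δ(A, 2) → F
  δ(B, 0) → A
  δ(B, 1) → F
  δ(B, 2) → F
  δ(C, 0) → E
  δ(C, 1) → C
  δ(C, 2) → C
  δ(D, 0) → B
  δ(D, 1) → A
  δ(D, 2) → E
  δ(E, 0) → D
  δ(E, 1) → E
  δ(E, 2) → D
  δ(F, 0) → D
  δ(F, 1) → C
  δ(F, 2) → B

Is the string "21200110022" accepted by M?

A --2--> F
F --1--> C
C --2--> C
C --0--> E
E --0--> D
D --1--> A
A --1--> F
F --0--> D
D --0--> B
B --2--> F
F --2--> B
End in state B, which is not an accepting state.

rejected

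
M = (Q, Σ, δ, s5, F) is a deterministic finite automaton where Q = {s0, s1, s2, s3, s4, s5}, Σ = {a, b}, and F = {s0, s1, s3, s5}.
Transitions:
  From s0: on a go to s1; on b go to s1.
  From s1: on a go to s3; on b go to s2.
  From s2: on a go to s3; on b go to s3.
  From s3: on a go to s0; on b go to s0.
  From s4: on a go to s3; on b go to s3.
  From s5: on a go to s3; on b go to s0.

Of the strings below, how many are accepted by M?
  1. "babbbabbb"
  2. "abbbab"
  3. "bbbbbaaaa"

3

"babbbabbb": accepted
"abbbab": accepted
"bbbbbaaaa": accepted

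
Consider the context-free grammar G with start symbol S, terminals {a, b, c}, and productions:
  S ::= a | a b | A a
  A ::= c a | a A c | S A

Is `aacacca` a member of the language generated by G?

S ⇒ Aa ⇒ aAca ⇒ aaAcca ⇒ aacacca

yes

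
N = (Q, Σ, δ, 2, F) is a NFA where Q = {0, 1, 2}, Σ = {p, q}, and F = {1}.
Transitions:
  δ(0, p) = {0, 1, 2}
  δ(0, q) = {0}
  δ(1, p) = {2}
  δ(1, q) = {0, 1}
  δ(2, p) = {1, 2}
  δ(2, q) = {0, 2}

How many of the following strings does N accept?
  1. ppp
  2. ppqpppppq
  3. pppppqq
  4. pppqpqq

4

ppp: accepted
ppqpppppq: accepted
pppppqq: accepted
pppqpqq: accepted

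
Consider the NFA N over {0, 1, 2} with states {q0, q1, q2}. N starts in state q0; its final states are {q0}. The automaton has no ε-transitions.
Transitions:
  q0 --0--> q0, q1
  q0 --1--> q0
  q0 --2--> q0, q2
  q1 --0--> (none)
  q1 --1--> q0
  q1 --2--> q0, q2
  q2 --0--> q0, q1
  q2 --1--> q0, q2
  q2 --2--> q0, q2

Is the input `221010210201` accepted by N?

accepted

Start: {q0}
read 2: {q0, q2}
read 2: {q0, q2}
read 1: {q0, q2}
read 0: {q0, q1}
read 1: {q0}
read 0: {q0, q1}
read 2: {q0, q2}
read 1: {q0, q2}
read 0: {q0, q1}
read 2: {q0, q2}
read 0: {q0, q1}
read 1: {q0}
Reachable ∩ accepting = {q0} — nonempty.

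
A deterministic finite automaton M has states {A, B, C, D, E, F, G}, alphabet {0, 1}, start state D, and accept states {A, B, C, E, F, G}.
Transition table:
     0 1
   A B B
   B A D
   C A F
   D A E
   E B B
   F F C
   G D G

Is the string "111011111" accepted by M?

rejected

D --1--> E
E --1--> B
B --1--> D
D --0--> A
A --1--> B
B --1--> D
D --1--> E
E --1--> B
B --1--> D
End in state D, which is not an accepting state.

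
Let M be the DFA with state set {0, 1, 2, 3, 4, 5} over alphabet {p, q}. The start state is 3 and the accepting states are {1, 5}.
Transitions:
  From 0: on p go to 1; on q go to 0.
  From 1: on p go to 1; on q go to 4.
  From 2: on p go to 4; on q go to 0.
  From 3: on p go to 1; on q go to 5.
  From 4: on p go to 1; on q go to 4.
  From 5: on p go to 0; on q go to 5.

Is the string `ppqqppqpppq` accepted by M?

3 --p--> 1
1 --p--> 1
1 --q--> 4
4 --q--> 4
4 --p--> 1
1 --p--> 1
1 --q--> 4
4 --p--> 1
1 --p--> 1
1 --p--> 1
1 --q--> 4
End in state 4, which is not an accepting state.

rejected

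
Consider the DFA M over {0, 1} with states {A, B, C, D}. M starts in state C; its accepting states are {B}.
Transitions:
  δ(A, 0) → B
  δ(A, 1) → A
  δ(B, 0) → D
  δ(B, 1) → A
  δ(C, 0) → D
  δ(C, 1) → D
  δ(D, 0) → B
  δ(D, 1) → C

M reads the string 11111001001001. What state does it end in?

C

C --1--> D
D --1--> C
C --1--> D
D --1--> C
C --1--> D
D --0--> B
B --0--> D
D --1--> C
C --0--> D
D --0--> B
B --1--> A
A --0--> B
B --0--> D
D --1--> C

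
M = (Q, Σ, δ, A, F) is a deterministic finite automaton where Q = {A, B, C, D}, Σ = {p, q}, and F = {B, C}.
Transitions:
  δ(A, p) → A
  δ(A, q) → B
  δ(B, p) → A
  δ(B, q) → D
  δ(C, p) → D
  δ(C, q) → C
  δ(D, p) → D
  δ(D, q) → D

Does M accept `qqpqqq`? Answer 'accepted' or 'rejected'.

A --q--> B
B --q--> D
D --p--> D
D --q--> D
D --q--> D
D --q--> D
End in state D, which is not an accepting state.

rejected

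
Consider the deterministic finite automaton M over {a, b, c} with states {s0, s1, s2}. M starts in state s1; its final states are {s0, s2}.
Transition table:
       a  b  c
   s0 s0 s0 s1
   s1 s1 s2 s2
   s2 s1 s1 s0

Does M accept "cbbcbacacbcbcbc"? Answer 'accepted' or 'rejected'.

s1 --c--> s2
s2 --b--> s1
s1 --b--> s2
s2 --c--> s0
s0 --b--> s0
s0 --a--> s0
s0 --c--> s1
s1 --a--> s1
s1 --c--> s2
s2 --b--> s1
s1 --c--> s2
s2 --b--> s1
s1 --c--> s2
s2 --b--> s1
s1 --c--> s2
End in state s2, which is an accepting state.

accepted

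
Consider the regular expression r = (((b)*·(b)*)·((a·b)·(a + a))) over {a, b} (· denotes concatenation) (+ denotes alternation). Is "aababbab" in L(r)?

no

No split of aababbab into u·v has ((b)*·(b)*) matching u and ((a·b)·(a+a)) matching v.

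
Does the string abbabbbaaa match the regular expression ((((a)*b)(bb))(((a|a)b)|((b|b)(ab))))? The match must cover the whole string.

no

No split of abbabbbaaa into u·v has (((a)*b)(bb)) matching u and (((a|a)b)|((b|b)(ab))) matching v.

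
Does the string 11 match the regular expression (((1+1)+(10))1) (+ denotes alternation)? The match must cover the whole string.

Split as 1·1: ((1+1)+(10)) matches 1 and 1 matches 1.

yes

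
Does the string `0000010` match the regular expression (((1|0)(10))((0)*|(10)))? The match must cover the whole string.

No split of 0000010 into u·v has ((1|0)(10)) matching u and ((0)*|(10)) matching v.

no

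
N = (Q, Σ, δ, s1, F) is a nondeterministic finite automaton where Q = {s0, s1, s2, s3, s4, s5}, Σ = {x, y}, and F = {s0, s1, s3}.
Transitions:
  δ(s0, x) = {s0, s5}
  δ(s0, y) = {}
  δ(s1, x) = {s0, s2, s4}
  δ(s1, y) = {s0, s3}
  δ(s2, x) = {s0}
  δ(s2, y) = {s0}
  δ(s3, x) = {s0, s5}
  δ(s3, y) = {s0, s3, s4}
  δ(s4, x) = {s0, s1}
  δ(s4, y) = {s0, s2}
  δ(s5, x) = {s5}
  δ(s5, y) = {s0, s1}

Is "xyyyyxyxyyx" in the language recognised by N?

Start: {s1}
read x: {s0, s2, s4}
read y: {s0, s2}
read y: {s0}
read y: {}
The reachable set is empty and stays empty for the remaining 7 symbols.
Reachable ∩ accepting = {} — empty.

rejected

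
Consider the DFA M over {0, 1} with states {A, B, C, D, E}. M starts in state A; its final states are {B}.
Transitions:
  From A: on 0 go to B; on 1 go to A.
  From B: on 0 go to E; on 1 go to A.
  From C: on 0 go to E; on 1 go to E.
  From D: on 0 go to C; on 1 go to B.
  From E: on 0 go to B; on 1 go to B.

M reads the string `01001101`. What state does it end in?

A --0--> B
B --1--> A
A --0--> B
B --0--> E
E --1--> B
B --1--> A
A --0--> B
B --1--> A

A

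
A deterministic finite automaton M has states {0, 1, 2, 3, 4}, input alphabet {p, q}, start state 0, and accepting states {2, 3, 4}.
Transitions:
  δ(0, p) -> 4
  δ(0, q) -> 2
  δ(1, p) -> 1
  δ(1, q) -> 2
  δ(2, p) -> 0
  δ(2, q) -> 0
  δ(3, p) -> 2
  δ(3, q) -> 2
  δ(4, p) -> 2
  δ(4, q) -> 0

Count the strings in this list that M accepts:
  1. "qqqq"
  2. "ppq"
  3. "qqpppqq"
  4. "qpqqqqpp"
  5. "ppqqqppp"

1

"qqqq": rejected
"ppq": rejected
"qqpppqq": rejected
"qpqqqqpp": accepted
"ppqqqppp": rejected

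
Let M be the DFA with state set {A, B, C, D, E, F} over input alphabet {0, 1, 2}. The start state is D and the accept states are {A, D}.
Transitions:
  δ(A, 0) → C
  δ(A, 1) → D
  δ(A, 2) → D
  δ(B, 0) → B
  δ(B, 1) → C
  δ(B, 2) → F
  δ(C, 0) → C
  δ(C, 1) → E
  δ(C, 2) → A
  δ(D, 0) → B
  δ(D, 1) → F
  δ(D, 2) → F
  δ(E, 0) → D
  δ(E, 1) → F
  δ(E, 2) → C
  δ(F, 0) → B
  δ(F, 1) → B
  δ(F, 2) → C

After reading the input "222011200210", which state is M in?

B

D --2--> F
F --2--> C
C --2--> A
A --0--> C
C --1--> E
E --1--> F
F --2--> C
C --0--> C
C --0--> C
C --2--> A
A --1--> D
D --0--> B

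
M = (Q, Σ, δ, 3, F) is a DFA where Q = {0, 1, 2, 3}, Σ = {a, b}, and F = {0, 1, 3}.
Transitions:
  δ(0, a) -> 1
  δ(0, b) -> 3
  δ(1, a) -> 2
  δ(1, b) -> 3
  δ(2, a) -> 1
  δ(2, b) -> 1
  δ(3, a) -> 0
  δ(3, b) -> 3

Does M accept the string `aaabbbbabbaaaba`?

rejected

3 --a--> 0
0 --a--> 1
1 --a--> 2
2 --b--> 1
1 --b--> 3
3 --b--> 3
3 --b--> 3
3 --a--> 0
0 --b--> 3
3 --b--> 3
3 --a--> 0
0 --a--> 1
1 --a--> 2
2 --b--> 1
1 --a--> 2
End in state 2, which is not an accepting state.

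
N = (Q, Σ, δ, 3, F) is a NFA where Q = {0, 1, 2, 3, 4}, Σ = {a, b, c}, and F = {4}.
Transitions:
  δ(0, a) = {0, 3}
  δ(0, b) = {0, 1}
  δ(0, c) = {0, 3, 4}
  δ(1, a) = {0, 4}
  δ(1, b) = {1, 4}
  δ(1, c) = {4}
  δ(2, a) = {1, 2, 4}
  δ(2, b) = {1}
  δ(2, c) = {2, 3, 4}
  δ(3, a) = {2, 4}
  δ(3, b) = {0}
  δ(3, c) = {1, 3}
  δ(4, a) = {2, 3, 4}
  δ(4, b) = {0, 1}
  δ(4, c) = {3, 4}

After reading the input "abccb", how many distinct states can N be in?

3

Start: {3}
read a: {2, 4}
read b: {0, 1}
read c: {0, 3, 4}
read c: {0, 1, 3, 4}
read b: {0, 1, 4}
Final reachable set {0, 1, 4} has 3 states.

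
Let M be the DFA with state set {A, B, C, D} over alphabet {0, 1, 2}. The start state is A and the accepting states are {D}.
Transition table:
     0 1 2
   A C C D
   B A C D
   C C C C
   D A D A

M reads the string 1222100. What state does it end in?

C

A --1--> C
C --2--> C
C --2--> C
C --2--> C
C --1--> C
C --0--> C
C --0--> C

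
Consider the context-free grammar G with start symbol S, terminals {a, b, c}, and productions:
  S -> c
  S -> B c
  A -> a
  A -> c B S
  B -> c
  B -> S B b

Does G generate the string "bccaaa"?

no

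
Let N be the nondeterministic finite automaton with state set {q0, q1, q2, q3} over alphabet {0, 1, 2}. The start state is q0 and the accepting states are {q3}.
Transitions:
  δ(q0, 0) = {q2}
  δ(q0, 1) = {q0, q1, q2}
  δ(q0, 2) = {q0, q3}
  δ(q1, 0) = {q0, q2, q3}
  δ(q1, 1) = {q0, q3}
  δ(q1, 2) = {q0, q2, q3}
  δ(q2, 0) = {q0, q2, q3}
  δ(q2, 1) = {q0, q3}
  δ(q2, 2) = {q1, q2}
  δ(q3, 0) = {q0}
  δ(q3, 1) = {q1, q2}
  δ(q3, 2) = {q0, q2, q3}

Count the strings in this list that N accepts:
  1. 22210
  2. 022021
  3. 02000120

3

22210: accepted
022021: accepted
02000120: accepted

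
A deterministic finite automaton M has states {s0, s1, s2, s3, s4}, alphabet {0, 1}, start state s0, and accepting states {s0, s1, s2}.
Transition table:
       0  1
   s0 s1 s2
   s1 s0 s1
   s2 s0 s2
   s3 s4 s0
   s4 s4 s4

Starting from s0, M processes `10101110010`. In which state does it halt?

s0

s0 --1--> s2
s2 --0--> s0
s0 --1--> s2
s2 --0--> s0
s0 --1--> s2
s2 --1--> s2
s2 --1--> s2
s2 --0--> s0
s0 --0--> s1
s1 --1--> s1
s1 --0--> s0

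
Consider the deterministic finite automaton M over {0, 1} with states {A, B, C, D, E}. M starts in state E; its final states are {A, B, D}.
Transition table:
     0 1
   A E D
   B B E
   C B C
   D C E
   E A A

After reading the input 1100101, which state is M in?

D

E --1--> A
A --1--> D
D --0--> C
C --0--> B
B --1--> E
E --0--> A
A --1--> D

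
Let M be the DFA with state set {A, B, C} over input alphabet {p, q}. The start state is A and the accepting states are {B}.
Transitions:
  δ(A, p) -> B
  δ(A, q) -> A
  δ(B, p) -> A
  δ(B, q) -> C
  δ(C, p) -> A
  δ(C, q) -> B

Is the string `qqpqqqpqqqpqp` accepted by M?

rejected

A --q--> A
A --q--> A
A --p--> B
B --q--> C
C --q--> B
B --q--> C
C --p--> A
A --q--> A
A --q--> A
A --q--> A
A --p--> B
B --q--> C
C --p--> A
End in state A, which is not an accepting state.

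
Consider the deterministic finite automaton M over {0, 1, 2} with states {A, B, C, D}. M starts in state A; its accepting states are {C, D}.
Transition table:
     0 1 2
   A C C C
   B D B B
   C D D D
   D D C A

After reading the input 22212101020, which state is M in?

A --2--> C
C --2--> D
D --2--> A
A --1--> C
C --2--> D
D --1--> C
C --0--> D
D --1--> C
C --0--> D
D --2--> A
A --0--> C

C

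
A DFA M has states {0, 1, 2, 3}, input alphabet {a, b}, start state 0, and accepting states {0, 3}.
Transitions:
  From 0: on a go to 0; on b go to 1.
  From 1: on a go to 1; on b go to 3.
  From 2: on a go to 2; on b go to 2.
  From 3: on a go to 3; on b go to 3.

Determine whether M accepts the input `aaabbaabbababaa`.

accepted

0 --a--> 0
0 --a--> 0
0 --a--> 0
0 --b--> 1
1 --b--> 3
3 --a--> 3
3 --a--> 3
3 --b--> 3
3 --b--> 3
3 --a--> 3
3 --b--> 3
3 --a--> 3
3 --b--> 3
3 --a--> 3
3 --a--> 3
End in state 3, which is an accepting state.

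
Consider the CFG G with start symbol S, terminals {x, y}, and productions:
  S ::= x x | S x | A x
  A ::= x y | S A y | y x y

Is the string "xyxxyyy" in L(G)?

no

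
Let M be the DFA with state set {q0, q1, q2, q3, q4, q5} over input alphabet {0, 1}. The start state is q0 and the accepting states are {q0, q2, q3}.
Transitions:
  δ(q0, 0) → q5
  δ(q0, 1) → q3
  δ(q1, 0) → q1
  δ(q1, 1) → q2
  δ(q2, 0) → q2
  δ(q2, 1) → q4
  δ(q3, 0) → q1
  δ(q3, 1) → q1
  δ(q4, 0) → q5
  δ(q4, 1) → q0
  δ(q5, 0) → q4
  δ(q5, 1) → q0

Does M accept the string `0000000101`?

q0 --0--> q5
q5 --0--> q4
q4 --0--> q5
q5 --0--> q4
q4 --0--> q5
q5 --0--> q4
q4 --0--> q5
q5 --1--> q0
q0 --0--> q5
q5 --1--> q0
End in state q0, which is an accepting state.

accepted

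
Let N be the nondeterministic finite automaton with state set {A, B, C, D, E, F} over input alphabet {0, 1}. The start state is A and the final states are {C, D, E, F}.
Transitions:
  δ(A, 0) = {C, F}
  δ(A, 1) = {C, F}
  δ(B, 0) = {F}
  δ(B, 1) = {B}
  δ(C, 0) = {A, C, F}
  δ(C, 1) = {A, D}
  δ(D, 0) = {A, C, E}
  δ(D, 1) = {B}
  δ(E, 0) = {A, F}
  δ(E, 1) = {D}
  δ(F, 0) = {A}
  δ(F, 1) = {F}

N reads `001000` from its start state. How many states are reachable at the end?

3

Start: {A}
read 0: {C, F}
read 0: {A, C, F}
read 1: {A, C, D, F}
read 0: {A, C, E, F}
read 0: {A, C, F}
read 0: {A, C, F}
Final reachable set {A, C, F} has 3 states.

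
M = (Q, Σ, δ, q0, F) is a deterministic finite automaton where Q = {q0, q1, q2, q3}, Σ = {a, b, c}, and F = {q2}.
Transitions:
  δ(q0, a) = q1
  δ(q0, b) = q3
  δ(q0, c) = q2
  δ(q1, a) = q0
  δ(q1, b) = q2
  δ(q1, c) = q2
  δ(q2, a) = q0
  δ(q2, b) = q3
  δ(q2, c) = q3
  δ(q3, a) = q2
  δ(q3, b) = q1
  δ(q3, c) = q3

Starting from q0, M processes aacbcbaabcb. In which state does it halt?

q0 --a--> q1
q1 --a--> q0
q0 --c--> q2
q2 --b--> q3
q3 --c--> q3
q3 --b--> q1
q1 --a--> q0
q0 --a--> q1
q1 --b--> q2
q2 --c--> q3
q3 --b--> q1

q1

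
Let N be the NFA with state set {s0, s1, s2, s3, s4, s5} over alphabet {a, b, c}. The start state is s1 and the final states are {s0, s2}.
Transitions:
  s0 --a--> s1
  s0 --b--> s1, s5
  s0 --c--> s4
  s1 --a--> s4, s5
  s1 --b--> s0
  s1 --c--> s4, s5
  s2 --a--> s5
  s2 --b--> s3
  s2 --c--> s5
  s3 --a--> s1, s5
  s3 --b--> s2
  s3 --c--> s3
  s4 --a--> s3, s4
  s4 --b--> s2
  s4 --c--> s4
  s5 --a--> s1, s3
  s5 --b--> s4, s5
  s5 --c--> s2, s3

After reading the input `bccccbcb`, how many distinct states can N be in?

2

Start: {s1}
read b: {s0}
read c: {s4}
read c: {s4}
read c: {s4}
read c: {s4}
read b: {s2}
read c: {s5}
read b: {s4, s5}
Final reachable set {s4, s5} has 2 states.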